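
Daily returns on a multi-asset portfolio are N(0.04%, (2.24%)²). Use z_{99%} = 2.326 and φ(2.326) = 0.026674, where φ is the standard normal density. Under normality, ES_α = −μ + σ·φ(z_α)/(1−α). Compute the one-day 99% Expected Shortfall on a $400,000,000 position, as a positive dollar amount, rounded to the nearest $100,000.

$23,700,000

Tail multiplier: φ(z)/(1−α) = 0.026674 / 0.01 = 2.667.
ES = −(0.04%) + 2.24% × 2.667 = 5.934%.
On $400,000,000: 0.05934 × $400,000,000 = $23,736,000.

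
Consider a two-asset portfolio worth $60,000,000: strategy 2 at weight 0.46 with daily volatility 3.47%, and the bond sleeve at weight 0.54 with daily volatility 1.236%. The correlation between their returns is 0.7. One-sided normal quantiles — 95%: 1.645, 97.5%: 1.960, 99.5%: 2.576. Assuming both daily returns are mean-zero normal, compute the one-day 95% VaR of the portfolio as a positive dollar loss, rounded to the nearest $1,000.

$2,090,000

σ_p² = 0.46²·3.47² + 0.54²·1.236² + 2·0.7·0.46·0.54·3.47·1.236 = 4.4848 (%²).
σ_p = √4.4848 = 2.118%.
VaR = 1.645 × 2.118% = 3.484%; on $60,000,000 that is $2,090,400.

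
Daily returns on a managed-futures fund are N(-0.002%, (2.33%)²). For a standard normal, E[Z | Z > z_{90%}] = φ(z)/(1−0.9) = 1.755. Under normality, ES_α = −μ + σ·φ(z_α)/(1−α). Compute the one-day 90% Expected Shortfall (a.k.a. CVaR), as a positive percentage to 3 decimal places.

4.091%

ES = −(-0.002%) + 2.33% × 1.755 = 4.091%.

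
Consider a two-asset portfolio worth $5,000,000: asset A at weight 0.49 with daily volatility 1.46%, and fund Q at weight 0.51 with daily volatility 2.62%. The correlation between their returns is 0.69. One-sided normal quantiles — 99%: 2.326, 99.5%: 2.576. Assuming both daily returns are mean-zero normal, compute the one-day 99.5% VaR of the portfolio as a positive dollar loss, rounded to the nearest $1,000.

$245,000

σ_p² = 0.49²·1.46² + 0.51²·2.62² + 2·0.69·0.49·0.51·1.46·2.62 = 3.6164 (%²).
σ_p = √3.6164 = 1.902%.
VaR = 2.576 × 1.902% = 4.900%; on $5,000,000 that is $245,000.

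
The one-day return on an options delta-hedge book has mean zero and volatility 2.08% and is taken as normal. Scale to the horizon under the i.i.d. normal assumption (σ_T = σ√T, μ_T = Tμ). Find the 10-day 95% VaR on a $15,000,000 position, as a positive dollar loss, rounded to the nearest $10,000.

$1,620,000

At 95%, z = 1.645.
σ_{10d} = 2.08% × √10 = 6.578%.
VaR = 1.645 × 6.578% = 10.821%.
On $15,000,000: 0.10821 × $15,000,000 = $1,623,150.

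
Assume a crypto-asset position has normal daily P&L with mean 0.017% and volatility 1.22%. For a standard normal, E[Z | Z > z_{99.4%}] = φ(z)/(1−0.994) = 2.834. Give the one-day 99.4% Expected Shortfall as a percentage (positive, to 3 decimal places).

ES = −(0.017%) + 1.22% × 2.834 = 3.440%.

3.440%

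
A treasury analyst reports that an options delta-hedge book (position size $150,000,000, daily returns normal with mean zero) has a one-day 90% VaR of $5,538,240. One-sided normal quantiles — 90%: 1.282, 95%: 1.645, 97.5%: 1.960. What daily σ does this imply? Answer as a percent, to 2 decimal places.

VaR as a fraction: $5,538,240 / $150,000,000 = 3.692%.
σ = VaR / z = 3.692% / 1.282 = 2.880%.

2.88%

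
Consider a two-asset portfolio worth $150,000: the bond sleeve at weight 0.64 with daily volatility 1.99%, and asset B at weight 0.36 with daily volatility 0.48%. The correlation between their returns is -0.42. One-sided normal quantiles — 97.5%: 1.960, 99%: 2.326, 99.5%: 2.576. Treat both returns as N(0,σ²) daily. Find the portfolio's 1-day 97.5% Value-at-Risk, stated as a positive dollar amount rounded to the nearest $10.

σ_p² = 0.64²·1.99² + 0.36²·0.48² + 2·-0.42·0.64·0.36·1.99·0.48 = 1.4671 (%²).
σ_p = √1.4671 = 1.211%.
VaR = 1.960 × 1.211% = 2.374%; on $150,000 that is $3,561.

$3,560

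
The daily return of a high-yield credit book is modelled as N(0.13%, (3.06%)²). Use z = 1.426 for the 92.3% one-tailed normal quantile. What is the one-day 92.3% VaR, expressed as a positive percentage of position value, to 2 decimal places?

VaR = −μ + z·σ = −(0.13%) + 1.426 × 3.06% = 4.234%.

4.23%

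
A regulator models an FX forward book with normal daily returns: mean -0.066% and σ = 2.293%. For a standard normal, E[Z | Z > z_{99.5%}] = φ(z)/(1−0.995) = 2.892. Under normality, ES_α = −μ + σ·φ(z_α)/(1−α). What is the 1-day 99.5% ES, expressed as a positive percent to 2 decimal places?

ES = −(-0.066%) + 2.293% × 2.892 = 6.697%.

6.70%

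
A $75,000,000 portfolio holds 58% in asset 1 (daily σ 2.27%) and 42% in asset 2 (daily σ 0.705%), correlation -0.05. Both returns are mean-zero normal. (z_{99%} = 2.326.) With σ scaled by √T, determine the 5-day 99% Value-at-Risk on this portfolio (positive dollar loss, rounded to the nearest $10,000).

$5,210,000

σ_p = √(0.58²·2.27² + 0.42²·0.705² + 2·-0.05·0.58·0.42·2.27·0.705) = 1.335%.
σ_{5d} = 1.335% × √5 = 2.985%.
VaR = 2.326 × 2.985% = 6.943%; on $75,000,000 that is $5,207,250.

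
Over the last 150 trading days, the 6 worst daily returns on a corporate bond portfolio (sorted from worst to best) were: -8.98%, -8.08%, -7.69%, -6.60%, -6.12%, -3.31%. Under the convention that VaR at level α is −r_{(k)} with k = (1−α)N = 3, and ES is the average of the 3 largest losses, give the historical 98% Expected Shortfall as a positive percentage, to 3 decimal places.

8.250%

The 3 worst returns sum to -24.75%.
ES = −(-24.75%) / 3 = 8.25% ≈ 8.250%.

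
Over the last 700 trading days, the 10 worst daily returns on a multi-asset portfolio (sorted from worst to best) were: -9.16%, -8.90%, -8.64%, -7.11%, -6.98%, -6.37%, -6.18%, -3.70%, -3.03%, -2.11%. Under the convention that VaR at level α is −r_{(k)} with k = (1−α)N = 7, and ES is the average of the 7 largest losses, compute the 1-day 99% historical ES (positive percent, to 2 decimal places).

The 7 worst returns sum to -53.34%.
ES = −(-53.34%) / 7 = 7.62%.

7.62%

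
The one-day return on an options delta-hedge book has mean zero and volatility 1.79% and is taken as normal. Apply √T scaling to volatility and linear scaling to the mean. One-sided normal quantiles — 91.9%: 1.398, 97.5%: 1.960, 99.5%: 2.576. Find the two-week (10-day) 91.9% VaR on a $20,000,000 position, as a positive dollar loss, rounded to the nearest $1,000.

$1,583,000

σ_{10d} = 1.79% × √10 = 5.660%.
VaR = 1.398 × 5.660% = 7.913%.
On $20,000,000: 0.07913 × $20,000,000 = $1,582,600.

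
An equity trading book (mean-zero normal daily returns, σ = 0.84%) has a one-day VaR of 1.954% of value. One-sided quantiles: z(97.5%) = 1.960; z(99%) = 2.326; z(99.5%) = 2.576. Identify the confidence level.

99%

Implied z = VaR/σ = 1.954 / 0.84 = 2.326.
This matches z(99%) = 2.326.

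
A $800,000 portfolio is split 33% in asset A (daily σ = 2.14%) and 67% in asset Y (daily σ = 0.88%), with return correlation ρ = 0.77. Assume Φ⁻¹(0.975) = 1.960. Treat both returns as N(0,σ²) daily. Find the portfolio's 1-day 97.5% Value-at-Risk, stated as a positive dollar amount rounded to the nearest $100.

σ_p² = 0.33²·2.14² + 0.67²·0.88² + 2·0.77·0.33·0.67·2.14·0.88 = 1.4876 (%²).
σ_p = √1.4876 = 1.220%.
VaR = 1.960 × 1.220% = 2.391%; on $800,000 that is $19,128.

$19,100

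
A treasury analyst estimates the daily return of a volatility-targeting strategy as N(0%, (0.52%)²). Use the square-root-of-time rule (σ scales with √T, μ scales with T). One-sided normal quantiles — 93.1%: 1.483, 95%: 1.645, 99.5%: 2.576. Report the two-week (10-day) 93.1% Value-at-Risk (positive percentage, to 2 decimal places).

2.44%

σ_{10d} = 0.52% × √10 = 1.644%.
VaR = 1.483 × 1.644% = 2.438%.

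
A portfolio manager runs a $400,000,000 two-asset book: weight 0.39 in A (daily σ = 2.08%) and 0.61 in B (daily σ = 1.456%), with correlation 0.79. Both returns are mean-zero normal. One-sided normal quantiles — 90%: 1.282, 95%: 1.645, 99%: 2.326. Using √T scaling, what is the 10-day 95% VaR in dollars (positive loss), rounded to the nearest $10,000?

σ_p = √(0.39²·2.08² + 0.61²·1.456² + 2·0.79·0.39·0.61·2.08·1.456) = 1.608%.
σ_{10d} = 1.608% × √10 = 5.085%.
VaR = 1.645 × 5.085% = 8.365%; on $400,000,000 that is $33,460,000.

$33,460,000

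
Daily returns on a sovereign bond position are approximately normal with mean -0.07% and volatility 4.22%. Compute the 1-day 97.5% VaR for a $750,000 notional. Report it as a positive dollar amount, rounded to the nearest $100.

At 97.5% one-sided, z = 1.960.
VaR = −μ + z·σ = −(-0.07%) + 1.960 × 4.22% = 8.341%.
On $750,000: 0.08341 × $750,000 = $62,558.

$62,600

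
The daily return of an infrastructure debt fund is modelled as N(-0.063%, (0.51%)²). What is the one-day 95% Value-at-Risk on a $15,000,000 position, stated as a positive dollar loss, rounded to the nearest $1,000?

At 95% one-sided, z = 1.645.
VaR = −μ + z·σ = −(-0.063%) + 1.645 × 0.51% = 0.902%.
On $15,000,000: 0.00902 × $15,000,000 = $135,300.

$135,000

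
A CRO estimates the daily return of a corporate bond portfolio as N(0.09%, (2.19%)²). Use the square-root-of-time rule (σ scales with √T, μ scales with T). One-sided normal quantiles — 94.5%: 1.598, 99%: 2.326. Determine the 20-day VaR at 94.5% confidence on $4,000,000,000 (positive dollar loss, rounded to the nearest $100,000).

σ_{20d} = 2.19% × √20 = 9.794%; μ_{20d} = 20 × 0.09% = 1.800%.
VaR = −(1.800%) + 1.598 × 9.794% = 13.851%.
On $4,000,000,000: 0.13851 × $4,000,000,000 = $554,040,000.

$554,000,000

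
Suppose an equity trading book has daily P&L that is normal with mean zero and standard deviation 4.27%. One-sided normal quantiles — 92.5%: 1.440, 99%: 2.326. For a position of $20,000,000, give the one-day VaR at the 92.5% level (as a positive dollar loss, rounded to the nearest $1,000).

$1,230,000

VaR = z·σ = 1.440 × 4.27% = 6.149%.
On $20,000,000: 0.06149 × $20,000,000 = $1,229,800.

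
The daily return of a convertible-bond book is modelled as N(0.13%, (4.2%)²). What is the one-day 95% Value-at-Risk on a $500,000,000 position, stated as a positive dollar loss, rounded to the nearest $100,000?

$33,900,000

At 95% one-sided, z = 1.645.
VaR = −μ + z·σ = −(0.13%) + 1.645 × 4.2% = 6.779%.
On $500,000,000: 0.06779 × $500,000,000 = $33,895,000.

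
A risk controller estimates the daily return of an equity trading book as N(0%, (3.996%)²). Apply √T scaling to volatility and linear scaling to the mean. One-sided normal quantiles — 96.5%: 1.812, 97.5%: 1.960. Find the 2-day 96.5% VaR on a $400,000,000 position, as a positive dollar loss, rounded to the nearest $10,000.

$40,960,000

σ_{2d} = 3.996% × √2 = 5.651%.
VaR = 1.812 × 5.651% = 10.240%.
On $400,000,000: 0.10240 × $400,000,000 = $40,960,000.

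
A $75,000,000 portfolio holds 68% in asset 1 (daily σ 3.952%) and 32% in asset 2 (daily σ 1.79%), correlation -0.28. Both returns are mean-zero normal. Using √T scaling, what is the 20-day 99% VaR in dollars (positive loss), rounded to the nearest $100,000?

σ_p = √(0.68²·3.952² + 0.32²·1.79² + 2·-0.28·0.68·0.32·3.952·1.79) = 2.586%.
σ_{20d} = 2.586% × √20 = 11.565%.
z(99%) = 2.326.
VaR = 2.326 × 11.565% = 26.900%; on $75,000,000 that is $20,175,000.

$20,200,000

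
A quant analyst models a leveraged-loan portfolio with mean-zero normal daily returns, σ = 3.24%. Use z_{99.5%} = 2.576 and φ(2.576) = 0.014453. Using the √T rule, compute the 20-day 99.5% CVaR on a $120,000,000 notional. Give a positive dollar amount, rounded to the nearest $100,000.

$50,300,000

σ_{20d} = 3.24% × √20 = 14.490%.
ES multiplier = φ(z)/(1−α) = 0.014453/0.005 = 2.891.
ES = 14.490% × 2.891 = 41.891%; on $120,000,000: $50,269,200.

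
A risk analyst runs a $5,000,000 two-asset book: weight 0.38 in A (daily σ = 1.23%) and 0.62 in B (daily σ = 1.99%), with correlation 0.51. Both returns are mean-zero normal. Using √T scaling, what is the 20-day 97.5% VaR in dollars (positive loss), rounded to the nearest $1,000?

$669,000

σ_p = √(0.38²·1.23² + 0.62²·1.99² + 2·0.51·0.38·0.62·1.23·1.99) = 1.526%.
σ_{20d} = 1.526% × √20 = 6.824%.
z(97.5%) = 1.960.
VaR = 1.960 × 6.824% = 13.375%; on $5,000,000 that is $668,750.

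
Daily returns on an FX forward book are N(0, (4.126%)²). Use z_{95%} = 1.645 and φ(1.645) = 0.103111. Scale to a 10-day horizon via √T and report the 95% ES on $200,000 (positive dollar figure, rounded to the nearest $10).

σ_{10d} = 4.126% × √10 = 13.048%.
ES multiplier = φ(z)/(1−α) = 0.103111/0.05 = 2.062.
ES = 13.048% × 2.062 = 26.905%; on $200,000: $53,810.

$53,810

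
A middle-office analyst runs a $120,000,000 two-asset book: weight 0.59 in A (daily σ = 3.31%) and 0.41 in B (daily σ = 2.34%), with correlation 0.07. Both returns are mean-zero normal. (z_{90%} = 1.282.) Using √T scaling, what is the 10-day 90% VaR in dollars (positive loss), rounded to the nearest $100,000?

$10,900,000

σ_p = √(0.59²·3.31² + 0.41²·2.34² + 2·0.07·0.59·0.41·3.31·2.34) = 2.235%.
σ_{10d} = 2.235% × √10 = 7.068%.
VaR = 1.282 × 7.068% = 9.061%; on $120,000,000 that is $10,873,200.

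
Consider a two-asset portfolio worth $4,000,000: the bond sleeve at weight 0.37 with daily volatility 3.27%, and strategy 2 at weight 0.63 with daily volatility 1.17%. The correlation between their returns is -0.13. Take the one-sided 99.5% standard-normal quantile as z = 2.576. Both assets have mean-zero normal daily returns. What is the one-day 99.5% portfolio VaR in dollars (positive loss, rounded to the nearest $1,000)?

σ_p² = 0.37²·3.27² + 0.63²·1.17² + 2·-0.13·0.37·0.63·3.27·1.17 = 1.7753 (%²).
σ_p = √1.7753 = 1.332%.
VaR = 2.576 × 1.332% = 3.431%; on $4,000,000 that is $137,240.

$137,000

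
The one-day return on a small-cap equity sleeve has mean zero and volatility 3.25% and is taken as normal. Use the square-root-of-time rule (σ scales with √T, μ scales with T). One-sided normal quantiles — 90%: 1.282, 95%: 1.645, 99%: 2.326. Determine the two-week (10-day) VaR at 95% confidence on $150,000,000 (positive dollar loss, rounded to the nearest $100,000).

$25,400,000

σ_{10d} = 3.25% × √10 = 10.277%.
VaR = 1.645 × 10.277% = 16.906%.
On $150,000,000: 0.16906 × $150,000,000 = $25,359,000.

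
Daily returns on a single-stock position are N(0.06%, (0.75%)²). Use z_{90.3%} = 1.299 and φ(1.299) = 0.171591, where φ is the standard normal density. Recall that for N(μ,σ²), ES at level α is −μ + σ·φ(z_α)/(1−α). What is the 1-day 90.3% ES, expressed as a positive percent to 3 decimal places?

Tail multiplier: φ(z)/(1−α) = 0.171591 / 0.097 = 1.769.
ES = −(0.06%) + 0.75% × 1.769 = 1.267%.

1.267%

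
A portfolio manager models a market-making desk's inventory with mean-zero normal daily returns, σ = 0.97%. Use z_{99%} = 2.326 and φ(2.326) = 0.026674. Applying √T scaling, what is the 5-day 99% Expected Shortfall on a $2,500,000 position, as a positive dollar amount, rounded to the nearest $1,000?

σ_{5d} = 0.97% × √5 = 2.169%.
ES multiplier = φ(z)/(1−α) = 0.026674/0.01 = 2.667.
ES = 2.169% × 2.667 = 5.785%; on $2,500,000: $144,625.

$145,000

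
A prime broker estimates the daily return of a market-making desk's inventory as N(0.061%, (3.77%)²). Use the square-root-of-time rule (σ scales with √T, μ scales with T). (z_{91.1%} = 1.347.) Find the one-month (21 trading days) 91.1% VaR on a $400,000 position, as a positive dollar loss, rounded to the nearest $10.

σ_{21d} = 3.77% × √21 = 17.276%; μ_{21d} = 21 × 0.061% = 1.281%.
VaR = −(1.281%) + 1.347 × 17.276% = 21.990%.
On $400,000: 0.21990 × $400,000 = $87,960.

$87,960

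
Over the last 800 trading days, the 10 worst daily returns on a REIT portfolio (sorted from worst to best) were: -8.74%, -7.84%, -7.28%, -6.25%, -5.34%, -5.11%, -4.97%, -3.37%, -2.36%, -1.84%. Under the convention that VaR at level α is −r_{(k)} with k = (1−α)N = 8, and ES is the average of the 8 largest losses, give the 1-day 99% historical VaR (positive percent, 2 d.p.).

k = 8; the 8th lowest return is -3.37%, so VaR = 3.37%.

3.37%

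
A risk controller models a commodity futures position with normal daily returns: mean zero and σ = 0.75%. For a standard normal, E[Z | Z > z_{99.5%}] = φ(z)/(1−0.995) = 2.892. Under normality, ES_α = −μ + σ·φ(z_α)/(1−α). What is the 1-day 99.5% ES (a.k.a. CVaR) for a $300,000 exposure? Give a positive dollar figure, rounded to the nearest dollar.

ES = 0.75% × 2.892 = 2.169%.
On $300,000: 0.02169 × $300,000 = $6,507.

$6,507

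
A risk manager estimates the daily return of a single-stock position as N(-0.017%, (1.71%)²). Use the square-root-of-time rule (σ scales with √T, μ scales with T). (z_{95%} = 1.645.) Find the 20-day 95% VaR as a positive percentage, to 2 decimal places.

12.92%

σ_{20d} = 1.71% × √20 = 7.647%; μ_{20d} = 20 × -0.017% = -0.340%.
VaR = −(-0.340%) + 1.645 × 7.647% = 12.919%.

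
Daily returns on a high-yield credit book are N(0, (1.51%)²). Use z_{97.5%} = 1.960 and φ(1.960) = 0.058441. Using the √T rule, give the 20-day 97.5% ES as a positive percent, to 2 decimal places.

15.79%

σ_{20d} = 1.51% × √20 = 6.753%.
ES multiplier = φ(z)/(1−α) = 0.058441/0.025 = 2.338.
ES = 6.753% × 2.338 = 15.789%.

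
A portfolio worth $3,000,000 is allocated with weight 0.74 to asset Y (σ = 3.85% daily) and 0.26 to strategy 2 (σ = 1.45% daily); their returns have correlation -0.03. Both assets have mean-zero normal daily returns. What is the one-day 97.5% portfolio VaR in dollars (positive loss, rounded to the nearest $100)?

$168,300

σ_p² = 0.74²·3.85² + 0.26²·1.45² + 2·-0.03·0.74·0.26·3.85·1.45 = 8.1945 (%²).
σ_p = √8.1945 = 2.863%.
At 97.5%, z = 1.960.
VaR = 1.960 × 2.863% = 5.611%; on $3,000,000 that is $168,330.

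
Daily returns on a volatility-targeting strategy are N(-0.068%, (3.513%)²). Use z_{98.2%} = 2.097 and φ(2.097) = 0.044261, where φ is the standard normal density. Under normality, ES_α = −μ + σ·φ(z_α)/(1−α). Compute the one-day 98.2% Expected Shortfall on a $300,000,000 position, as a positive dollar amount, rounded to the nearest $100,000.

$26,100,000

Tail multiplier: φ(z)/(1−α) = 0.044261 / 0.018 = 2.459.
ES = −(-0.068%) + 3.513% × 2.459 = 8.706%.
On $300,000,000: 0.08706 × $300,000,000 = $26,118,000.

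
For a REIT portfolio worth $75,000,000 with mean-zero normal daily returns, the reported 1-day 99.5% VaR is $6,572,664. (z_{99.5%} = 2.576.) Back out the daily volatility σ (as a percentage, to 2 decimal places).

3.40%

VaR as a fraction: $6,572,664 / $75,000,000 = 8.764%.
σ = VaR / z = 8.764% / 2.576 = 3.402%.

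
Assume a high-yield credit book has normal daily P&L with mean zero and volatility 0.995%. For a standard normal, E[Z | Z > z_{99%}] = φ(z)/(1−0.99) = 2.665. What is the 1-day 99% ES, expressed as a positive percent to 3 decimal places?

2.652%

ES = 0.995% × 2.665 = 2.652%.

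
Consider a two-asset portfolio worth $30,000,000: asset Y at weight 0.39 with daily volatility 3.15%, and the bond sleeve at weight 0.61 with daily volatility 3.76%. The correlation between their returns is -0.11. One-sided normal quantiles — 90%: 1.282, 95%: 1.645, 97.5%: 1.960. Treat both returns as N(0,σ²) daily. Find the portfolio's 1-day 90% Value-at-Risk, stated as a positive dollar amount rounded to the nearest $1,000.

σ_p² = 0.39²·3.15² + 0.61²·3.76² + 2·-0.11·0.39·0.61·3.15·3.76 = 6.1499 (%²).
σ_p = √6.1499 = 2.480%.
VaR = 1.282 × 2.480% = 3.179%; on $30,000,000 that is $953,700.

$954,000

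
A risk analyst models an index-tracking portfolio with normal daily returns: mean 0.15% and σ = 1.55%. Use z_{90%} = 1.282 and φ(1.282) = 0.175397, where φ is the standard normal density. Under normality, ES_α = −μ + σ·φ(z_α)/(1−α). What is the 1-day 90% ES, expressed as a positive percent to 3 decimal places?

Tail multiplier: φ(z)/(1−α) = 0.175397 / 0.1 = 1.754.
ES = −(0.15%) + 1.55% × 1.754 = 2.569%.

2.569%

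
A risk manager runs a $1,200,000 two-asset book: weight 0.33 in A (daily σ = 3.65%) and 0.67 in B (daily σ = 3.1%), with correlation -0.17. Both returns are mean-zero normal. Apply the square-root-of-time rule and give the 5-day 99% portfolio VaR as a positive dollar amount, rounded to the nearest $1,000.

σ_p = √(0.33²·3.65² + 0.67²·3.1² + 2·-0.17·0.33·0.67·3.65·3.1) = 2.217%.
σ_{5d} = 2.217% × √5 = 4.957%.
z(99%) = 2.326.
VaR = 2.326 × 4.957% = 11.530%; on $1,200,000 that is $138,360.

$138,000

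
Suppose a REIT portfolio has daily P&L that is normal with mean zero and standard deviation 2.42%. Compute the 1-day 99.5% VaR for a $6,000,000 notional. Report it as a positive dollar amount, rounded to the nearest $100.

$374,000

At 99.5% one-sided, z = 2.576.
VaR = z·σ = 2.576 × 2.42% = 6.234%.
On $6,000,000: 0.06234 × $6,000,000 = $374,040.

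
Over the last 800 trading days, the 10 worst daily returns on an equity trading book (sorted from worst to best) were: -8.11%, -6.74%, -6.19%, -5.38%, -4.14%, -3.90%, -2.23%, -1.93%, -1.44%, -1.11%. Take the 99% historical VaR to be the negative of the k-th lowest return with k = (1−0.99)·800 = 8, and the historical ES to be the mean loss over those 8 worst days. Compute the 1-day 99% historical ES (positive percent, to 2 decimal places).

4.83%

The 8 worst returns sum to -38.62%.
ES = −(-38.62%) / 8 = 4.8275% ≈ 4.83%.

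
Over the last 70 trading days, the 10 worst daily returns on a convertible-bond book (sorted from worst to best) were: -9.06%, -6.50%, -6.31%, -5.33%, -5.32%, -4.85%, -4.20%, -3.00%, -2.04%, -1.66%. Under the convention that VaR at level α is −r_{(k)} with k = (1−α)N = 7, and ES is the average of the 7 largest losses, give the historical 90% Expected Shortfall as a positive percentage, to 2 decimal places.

5.94%

The 7 worst returns sum to -41.57%.
ES = −(-41.57%) / 7 = 5.9385…% ≈ 5.94%.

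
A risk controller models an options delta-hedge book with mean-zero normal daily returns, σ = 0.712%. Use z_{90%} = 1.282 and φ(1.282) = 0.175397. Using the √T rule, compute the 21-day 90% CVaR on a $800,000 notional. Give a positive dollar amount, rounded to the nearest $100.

σ_{21d} = 0.712% × √21 = 3.263%.
ES multiplier = φ(z)/(1−α) = 0.175397/0.1 = 1.754.
ES = 3.263% × 1.754 = 5.723%; on $800,000: $45,784.

$45,800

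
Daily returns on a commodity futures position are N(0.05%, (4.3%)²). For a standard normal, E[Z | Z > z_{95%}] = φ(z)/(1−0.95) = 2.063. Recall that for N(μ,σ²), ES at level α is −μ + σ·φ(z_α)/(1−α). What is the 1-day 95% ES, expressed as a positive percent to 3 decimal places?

8.821%

ES = −(0.05%) + 4.3% × 2.063 = 8.821%.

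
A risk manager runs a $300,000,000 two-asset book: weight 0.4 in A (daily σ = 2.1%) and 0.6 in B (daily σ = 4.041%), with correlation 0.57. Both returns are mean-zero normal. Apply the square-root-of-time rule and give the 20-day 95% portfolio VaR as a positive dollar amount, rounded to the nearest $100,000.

σ_p = √(0.4²·2.1² + 0.6²·4.041² + 2·0.57·0.4·0.6·2.1·4.041) = 2.984%.
σ_{20d} = 2.984% × √20 = 13.345%.
z(95%) = 1.645.
VaR = 1.645 × 13.345% = 21.953%; on $300,000,000 that is $65,859,000.

$65,900,000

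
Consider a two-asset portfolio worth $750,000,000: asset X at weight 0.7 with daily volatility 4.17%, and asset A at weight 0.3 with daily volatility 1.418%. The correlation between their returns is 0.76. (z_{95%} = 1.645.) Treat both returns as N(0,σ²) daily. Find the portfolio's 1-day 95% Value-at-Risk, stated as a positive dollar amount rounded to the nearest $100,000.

$40,100,000

σ_p² = 0.7²·4.17² + 0.3²·1.418² + 2·0.76·0.7·0.3·4.17·1.418 = 10.5890 (%²).
σ_p = √10.5890 = 3.254%.
VaR = 1.645 × 3.254% = 5.353%; on $750,000,000 that is $40,147,500.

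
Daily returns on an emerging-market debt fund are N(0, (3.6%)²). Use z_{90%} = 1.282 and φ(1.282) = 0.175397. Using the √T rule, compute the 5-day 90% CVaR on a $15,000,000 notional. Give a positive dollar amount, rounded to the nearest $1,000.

$2,118,000

σ_{5d} = 3.6% × √5 = 8.050%.
ES multiplier = φ(z)/(1−α) = 0.175397/0.1 = 1.754.
ES = 8.050% × 1.754 = 14.120%; on $15,000,000: $2,118,000.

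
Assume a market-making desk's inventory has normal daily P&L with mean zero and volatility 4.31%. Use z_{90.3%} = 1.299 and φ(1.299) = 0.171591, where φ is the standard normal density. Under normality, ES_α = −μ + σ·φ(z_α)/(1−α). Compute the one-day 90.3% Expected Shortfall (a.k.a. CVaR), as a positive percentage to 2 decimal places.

7.62%

Tail multiplier: φ(z)/(1−α) = 0.171591 / 0.097 = 1.769.
ES = 4.31% × 1.769 = 7.624%.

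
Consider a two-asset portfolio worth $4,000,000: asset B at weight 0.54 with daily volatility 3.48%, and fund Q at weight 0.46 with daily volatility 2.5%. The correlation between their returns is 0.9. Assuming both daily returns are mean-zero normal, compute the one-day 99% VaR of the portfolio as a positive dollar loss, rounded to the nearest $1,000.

$275,000

σ_p² = 0.54²·3.48² + 0.46²·2.5² + 2·0.9·0.54·0.46·3.48·2.5 = 8.7438 (%²).
σ_p = √8.7438 = 2.957%.
At 99%, z = 2.326.
VaR = 2.326 × 2.957% = 6.878%; on $4,000,000 that is $275,120.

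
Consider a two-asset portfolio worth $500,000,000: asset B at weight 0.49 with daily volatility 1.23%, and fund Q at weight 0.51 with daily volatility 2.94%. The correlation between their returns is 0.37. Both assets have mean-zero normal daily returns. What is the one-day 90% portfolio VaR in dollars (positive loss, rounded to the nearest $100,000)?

σ_p² = 0.49²·1.23² + 0.51²·2.94² + 2·0.37·0.49·0.51·1.23·2.94 = 3.2802 (%²).
σ_p = √3.2802 = 1.811%.
At 90%, z = 1.282.
VaR = 1.282 × 1.811% = 2.322%; on $500,000,000 that is $11,610,000.

$11,600,000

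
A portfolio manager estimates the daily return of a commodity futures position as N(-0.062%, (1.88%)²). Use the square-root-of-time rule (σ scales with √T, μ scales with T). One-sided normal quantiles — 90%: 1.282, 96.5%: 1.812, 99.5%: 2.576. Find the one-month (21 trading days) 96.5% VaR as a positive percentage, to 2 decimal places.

16.91%

σ_{21d} = 1.88% × √21 = 8.615%; μ_{21d} = 21 × -0.062% = -1.302%.
VaR = −(-1.302%) + 1.812 × 8.615% = 16.912%.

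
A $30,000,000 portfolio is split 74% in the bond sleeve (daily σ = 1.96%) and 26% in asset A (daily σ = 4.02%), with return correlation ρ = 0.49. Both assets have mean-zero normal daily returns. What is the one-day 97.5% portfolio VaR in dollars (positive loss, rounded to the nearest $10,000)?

σ_p² = 0.74²·1.96² + 0.26²·4.02² + 2·0.49·0.74·0.26·1.96·4.02 = 4.6817 (%²).
σ_p = √4.6817 = 2.164%.
At 97.5%, z = 1.960.
VaR = 1.960 × 2.164% = 4.241%; on $30,000,000 that is $1,272,300.

$1,270,000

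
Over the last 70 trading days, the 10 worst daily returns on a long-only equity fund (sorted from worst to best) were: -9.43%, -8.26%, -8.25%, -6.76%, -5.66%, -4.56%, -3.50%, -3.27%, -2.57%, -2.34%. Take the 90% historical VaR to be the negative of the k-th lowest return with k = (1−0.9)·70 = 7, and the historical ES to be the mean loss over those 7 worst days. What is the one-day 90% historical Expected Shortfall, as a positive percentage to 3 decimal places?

The 7 worst returns sum to -46.42%.
ES = −(-46.42%) / 7 = 6.6314…% ≈ 6.631%.

6.631%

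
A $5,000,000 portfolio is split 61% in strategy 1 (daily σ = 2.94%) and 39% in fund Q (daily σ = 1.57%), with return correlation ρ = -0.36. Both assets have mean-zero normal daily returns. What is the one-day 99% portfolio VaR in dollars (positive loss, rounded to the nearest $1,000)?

$195,000

σ_p² = 0.61²·2.94² + 0.39²·1.57² + 2·-0.36·0.61·0.39·2.94·1.57 = 2.8006 (%²).
σ_p = √2.8006 = 1.673%.
At 99%, z = 2.326.
VaR = 2.326 × 1.673% = 3.891%; on $5,000,000 that is $194,550.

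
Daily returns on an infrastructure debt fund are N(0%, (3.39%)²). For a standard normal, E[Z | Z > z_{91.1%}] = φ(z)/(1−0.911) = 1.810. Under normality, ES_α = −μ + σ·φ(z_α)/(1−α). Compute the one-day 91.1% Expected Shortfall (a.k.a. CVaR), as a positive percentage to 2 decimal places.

ES = 3.39% × 1.810 = 6.136%.

6.14%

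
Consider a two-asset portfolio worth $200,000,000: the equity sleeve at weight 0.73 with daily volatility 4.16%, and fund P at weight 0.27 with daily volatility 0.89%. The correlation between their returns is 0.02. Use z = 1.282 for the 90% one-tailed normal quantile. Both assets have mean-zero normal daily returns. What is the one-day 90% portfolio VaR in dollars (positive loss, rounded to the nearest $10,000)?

$7,820,000

σ_p² = 0.73²·4.16² + 0.27²·0.89² + 2·0.02·0.73·0.27·4.16·0.89 = 9.3091 (%²).
σ_p = √9.3091 = 3.051%.
VaR = 1.282 × 3.051% = 3.911%; on $200,000,000 that is $7,822,000.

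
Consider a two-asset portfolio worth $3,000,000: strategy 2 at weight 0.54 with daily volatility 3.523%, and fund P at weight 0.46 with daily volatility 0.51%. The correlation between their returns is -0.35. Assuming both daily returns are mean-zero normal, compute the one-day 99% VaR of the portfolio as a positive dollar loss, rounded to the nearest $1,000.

σ_p² = 0.54²·3.523² + 0.46²·0.51² + 2·-0.35·0.54·0.46·3.523·0.51 = 3.3618 (%²).
σ_p = √3.3618 = 1.834%.
At 99%, z = 2.326.
VaR = 2.326 × 1.834% = 4.266%; on $3,000,000 that is $127,980.

$128,000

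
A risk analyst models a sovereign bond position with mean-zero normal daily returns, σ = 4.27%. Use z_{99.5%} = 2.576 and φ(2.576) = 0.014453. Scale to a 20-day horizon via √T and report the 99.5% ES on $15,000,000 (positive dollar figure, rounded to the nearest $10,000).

σ_{20d} = 4.27% × √20 = 19.096%.
ES multiplier = φ(z)/(1−α) = 0.014453/0.005 = 2.891.
ES = 19.096% × 2.891 = 55.207%; on $15,000,000: $8,281,050.

$8,280,000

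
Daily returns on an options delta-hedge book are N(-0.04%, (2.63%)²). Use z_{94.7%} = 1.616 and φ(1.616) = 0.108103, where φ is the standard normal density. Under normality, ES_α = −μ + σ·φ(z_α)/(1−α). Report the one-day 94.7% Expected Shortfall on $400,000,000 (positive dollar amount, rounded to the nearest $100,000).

$21,600,000

Tail multiplier: φ(z)/(1−α) = 0.108103 / 0.053 = 2.040.
ES = −(-0.04%) + 2.63% × 2.040 = 5.405%.
On $400,000,000: 0.05405 × $400,000,000 = $21,620,000.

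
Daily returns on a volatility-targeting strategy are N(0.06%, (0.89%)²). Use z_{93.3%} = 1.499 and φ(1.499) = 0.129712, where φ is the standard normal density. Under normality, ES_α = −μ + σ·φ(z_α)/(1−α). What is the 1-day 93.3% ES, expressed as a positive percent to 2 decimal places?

Tail multiplier: φ(z)/(1−α) = 0.129712 / 0.067 = 1.936.
ES = −(0.06%) + 0.89% × 1.936 = 1.663%.

1.66%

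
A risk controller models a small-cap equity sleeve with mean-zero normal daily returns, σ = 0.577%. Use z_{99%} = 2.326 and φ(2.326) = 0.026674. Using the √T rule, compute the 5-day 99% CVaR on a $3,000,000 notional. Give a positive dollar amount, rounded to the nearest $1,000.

$103,000

σ_{5d} = 0.577% × √5 = 1.290%.
ES multiplier = φ(z)/(1−α) = 0.026674/0.01 = 2.667.
ES = 1.290% × 2.667 = 3.440%; on $3,000,000: $103,200.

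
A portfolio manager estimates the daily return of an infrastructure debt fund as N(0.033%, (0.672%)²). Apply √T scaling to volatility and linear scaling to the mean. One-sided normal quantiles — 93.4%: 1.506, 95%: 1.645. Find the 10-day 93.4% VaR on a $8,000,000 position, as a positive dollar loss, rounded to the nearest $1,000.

$230,000

σ_{10d} = 0.672% × √10 = 2.125%; μ_{10d} = 10 × 0.033% = 0.330%.
VaR = −(0.330%) + 1.506 × 2.125% = 2.870%.
On $8,000,000: 0.02870 × $8,000,000 = $229,600.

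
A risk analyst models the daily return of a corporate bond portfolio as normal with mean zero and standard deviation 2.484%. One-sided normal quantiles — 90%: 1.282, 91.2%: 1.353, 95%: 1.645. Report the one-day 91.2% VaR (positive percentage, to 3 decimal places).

3.361%

VaR = z·σ = 1.353 × 2.484% = 3.361%.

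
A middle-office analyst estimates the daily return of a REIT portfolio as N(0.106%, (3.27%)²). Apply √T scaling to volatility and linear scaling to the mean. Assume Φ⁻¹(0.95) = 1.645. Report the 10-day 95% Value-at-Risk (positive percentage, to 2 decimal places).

15.95%

σ_{10d} = 3.27% × √10 = 10.341%; μ_{10d} = 10 × 0.106% = 1.060%.
VaR = −(1.060%) + 1.645 × 10.341% = 15.951%.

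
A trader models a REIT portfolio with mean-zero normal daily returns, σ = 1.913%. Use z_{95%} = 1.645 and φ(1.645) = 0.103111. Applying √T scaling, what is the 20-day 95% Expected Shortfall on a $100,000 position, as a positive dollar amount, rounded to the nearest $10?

$17,640

σ_{20d} = 1.913% × √20 = 8.555%.
ES multiplier = φ(z)/(1−α) = 0.103111/0.05 = 2.062.
ES = 8.555% × 2.062 = 17.640%; on $100,000: $17,640.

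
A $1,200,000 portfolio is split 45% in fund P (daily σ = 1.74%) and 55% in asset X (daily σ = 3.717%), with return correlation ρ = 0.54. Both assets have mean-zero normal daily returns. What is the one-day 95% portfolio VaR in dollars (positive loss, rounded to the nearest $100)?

$50,400

σ_p² = 0.45²·1.74² + 0.55²·3.717² + 2·0.54·0.45·0.55·1.74·3.717 = 6.5212 (%²).
σ_p = √6.5212 = 2.554%.
At 95%, z = 1.645.
VaR = 1.645 × 2.554% = 4.201%; on $1,200,000 that is $50,412.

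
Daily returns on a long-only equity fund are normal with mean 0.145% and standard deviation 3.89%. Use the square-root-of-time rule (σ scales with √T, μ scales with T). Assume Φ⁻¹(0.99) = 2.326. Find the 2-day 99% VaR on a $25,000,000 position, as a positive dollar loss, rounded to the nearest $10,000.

$3,130,000

σ_{2d} = 3.89% × √2 = 5.501%; μ_{2d} = 2 × 0.145% = 0.290%.
VaR = −(0.290%) + 2.326 × 5.501% = 12.505%.
On $25,000,000: 0.12505 × $25,000,000 = $3,126,250.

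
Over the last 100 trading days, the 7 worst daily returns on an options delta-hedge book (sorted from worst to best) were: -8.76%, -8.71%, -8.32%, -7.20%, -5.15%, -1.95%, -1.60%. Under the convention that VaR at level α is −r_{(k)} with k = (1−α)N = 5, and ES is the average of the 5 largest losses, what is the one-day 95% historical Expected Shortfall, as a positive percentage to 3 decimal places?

The 5 worst returns sum to -38.14%.
ES = −(-38.14%) / 5 = 7.628%.

7.628%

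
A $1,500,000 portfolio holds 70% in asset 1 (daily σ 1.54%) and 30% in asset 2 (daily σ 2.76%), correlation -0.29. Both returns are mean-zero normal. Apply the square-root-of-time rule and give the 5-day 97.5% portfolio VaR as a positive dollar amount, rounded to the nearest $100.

σ_p = √(0.7²·1.54² + 0.3²·2.76² + 2·-0.29·0.7·0.3·1.54·2.76) = 1.153%.
σ_{5d} = 1.153% × √5 = 2.578%.
z(97.5%) = 1.960.
VaR = 1.960 × 2.578% = 5.053%; on $1,500,000 that is $75,795.

$75,800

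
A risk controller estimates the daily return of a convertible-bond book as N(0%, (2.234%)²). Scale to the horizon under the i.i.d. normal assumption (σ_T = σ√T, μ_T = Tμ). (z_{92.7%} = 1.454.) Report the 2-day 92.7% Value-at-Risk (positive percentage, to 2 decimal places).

4.59%

σ_{2d} = 2.234% × √2 = 3.159%.
VaR = 1.454 × 3.159% = 4.593%.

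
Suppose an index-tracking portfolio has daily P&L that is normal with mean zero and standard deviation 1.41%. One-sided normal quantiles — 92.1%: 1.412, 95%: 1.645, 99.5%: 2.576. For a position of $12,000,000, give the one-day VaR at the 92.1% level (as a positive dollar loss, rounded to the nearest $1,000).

$239,000

VaR = z·σ = 1.412 × 1.41% = 1.991%.
On $12,000,000: 0.01991 × $12,000,000 = $238,920.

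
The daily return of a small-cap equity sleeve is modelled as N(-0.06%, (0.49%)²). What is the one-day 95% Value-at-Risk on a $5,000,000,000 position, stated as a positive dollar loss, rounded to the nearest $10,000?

At 95% one-sided, z = 1.645.
VaR = −μ + z·σ = −(-0.06%) + 1.645 × 0.49% = 0.866%.
On $5,000,000,000: 0.00866 × $5,000,000,000 = $43,300,000.

$43,300,000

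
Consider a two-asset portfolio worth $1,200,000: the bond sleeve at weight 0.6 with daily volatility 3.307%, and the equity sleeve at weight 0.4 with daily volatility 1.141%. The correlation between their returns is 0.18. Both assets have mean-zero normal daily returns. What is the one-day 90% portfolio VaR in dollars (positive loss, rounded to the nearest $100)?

$32,500

σ_p² = 0.6²·3.307² + 0.4²·1.141² + 2·0.18·0.6·0.4·3.307·1.141 = 4.4714 (%²).
σ_p = √4.4714 = 2.115%.
At 90%, z = 1.282.
VaR = 1.282 × 2.115% = 2.711%; on $1,200,000 that is $32,532.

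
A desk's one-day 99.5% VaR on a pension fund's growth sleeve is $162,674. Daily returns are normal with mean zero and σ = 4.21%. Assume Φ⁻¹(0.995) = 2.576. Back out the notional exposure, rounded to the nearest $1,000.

VaR as a fraction of value: z·σ = 2.576 × 4.21% = 10.845%.
Position = $162,674 / 0.10845 = $1,499,996.

$1,500,000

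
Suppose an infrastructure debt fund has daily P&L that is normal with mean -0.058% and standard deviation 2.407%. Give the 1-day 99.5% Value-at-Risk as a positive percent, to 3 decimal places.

6.258%

At 99.5% one-sided, z = 2.576.
VaR = −μ + z·σ = −(-0.058%) + 2.576 × 2.407% = 6.258%.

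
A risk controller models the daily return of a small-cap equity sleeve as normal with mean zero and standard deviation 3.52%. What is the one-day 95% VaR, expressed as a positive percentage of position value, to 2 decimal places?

At 95% one-sided, z = 1.645.
VaR = z·σ = 1.645 × 3.52% = 5.790%.

5.79%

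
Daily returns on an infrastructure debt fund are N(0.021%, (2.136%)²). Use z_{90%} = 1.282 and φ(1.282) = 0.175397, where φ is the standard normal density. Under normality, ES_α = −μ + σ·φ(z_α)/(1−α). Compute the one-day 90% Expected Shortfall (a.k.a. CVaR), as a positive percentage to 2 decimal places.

Tail multiplier: φ(z)/(1−α) = 0.175397 / 0.1 = 1.754.
ES = −(0.021%) + 2.136% × 1.754 = 3.726%.

3.73%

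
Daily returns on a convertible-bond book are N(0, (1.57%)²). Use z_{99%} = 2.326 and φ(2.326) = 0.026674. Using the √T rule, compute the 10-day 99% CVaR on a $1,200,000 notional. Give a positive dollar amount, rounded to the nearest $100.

$158,900

σ_{10d} = 1.57% × √10 = 4.965%.
ES multiplier = φ(z)/(1−α) = 0.026674/0.01 = 2.667.
ES = 4.965% × 2.667 = 13.242%; on $1,200,000: $158,904.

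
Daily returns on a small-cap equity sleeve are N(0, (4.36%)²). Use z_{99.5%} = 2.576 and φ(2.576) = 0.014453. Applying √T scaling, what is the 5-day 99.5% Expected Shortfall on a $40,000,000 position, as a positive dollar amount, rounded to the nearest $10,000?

$11,270,000

σ_{5d} = 4.36% × √5 = 9.749%.
ES multiplier = φ(z)/(1−α) = 0.014453/0.005 = 2.891.
ES = 9.749% × 2.891 = 28.184%; on $40,000,000: $11,273,600.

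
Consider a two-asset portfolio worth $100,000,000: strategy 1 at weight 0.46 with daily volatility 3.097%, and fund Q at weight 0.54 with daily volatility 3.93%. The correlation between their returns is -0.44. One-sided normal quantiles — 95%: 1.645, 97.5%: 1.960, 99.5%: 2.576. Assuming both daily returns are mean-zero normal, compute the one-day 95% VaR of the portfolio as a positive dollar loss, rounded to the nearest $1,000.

σ_p² = 0.46²·3.097² + 0.54²·3.93² + 2·-0.44·0.46·0.54·3.097·3.93 = 3.8727 (%²).
σ_p = √3.8727 = 1.968%.
VaR = 1.645 × 1.968% = 3.237%; on $100,000,000 that is $3,237,000.

$3,237,000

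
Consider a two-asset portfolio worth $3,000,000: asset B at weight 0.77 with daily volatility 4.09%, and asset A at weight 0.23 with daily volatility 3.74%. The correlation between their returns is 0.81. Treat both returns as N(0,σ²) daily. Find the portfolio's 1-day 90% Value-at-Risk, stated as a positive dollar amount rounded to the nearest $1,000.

σ_p² = 0.77²·4.09² + 0.23²·3.74² + 2·0.81·0.77·0.23·4.09·3.74 = 15.0467 (%²).
σ_p = √15.0467 = 3.879%.
At 90%, z = 1.282.
VaR = 1.282 × 3.879% = 4.973%; on $3,000,000 that is $149,190.

$149,000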